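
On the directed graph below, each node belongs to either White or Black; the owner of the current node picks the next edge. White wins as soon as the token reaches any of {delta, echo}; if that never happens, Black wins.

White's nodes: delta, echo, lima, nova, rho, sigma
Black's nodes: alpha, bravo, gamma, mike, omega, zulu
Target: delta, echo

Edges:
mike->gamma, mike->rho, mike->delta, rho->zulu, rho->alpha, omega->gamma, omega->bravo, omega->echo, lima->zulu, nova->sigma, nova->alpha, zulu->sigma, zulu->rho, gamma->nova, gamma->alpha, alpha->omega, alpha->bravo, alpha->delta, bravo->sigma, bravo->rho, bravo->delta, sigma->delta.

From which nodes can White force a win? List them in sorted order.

delta, echo, nova, sigma

A0 = {delta, echo}
A1: add {sigma} — sigma (White) has sigma→delta.
A2: add {nova} — nova (White) has nova→sigma.
A3 = A2; e.g. gamma (Black) can still go to alpha. Fixed point.
White's winning region = {delta, echo, nova, sigma}.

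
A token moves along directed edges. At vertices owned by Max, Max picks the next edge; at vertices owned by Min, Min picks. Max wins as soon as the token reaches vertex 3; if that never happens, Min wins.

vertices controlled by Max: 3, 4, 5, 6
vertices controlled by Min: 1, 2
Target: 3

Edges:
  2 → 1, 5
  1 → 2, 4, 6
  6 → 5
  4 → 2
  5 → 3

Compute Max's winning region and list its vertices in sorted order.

3, 5, 6

A0 = {3}
A1: add {5} — 5 (Max) has 5→3.
A2: add {6} — 6 (Max) has 6→5.
A3 = A2; e.g. 1 (Min) can still go to 2. Fixed point.
Max's winning region = {3, 5, 6}.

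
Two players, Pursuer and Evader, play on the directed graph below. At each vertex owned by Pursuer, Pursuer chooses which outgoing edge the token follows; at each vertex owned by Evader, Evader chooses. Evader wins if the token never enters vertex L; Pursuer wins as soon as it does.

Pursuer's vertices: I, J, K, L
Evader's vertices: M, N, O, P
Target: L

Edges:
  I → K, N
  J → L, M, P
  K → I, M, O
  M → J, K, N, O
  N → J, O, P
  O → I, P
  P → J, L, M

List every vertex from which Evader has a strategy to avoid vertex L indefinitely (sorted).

I, K, M, N, O, P

A0 = {L}
A1: add {J} — J (Pursuer) has J→L.
A2 = A1; e.g. I (Pursuer) has no edge into A1. Fixed point.
Pursuer's attractor = {J, L}; Evader avoids the target exactly from the complement.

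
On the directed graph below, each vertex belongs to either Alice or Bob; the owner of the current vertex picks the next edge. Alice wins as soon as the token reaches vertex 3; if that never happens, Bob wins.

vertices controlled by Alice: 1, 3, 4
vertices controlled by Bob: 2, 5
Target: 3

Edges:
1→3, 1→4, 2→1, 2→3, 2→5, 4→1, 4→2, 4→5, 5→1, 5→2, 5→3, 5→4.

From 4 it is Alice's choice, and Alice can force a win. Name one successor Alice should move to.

A0 = {3}
A1: add {1} — 1 (Alice) has 1→3.
A2: add {4} — 4 (Alice) has 4→1.
A3 = A2; e.g. 2 (Bob) can still go to 5. Fixed point.
From 4, successor 1 is in the attractor (rank 1); the other successors 2, 5 are not.

1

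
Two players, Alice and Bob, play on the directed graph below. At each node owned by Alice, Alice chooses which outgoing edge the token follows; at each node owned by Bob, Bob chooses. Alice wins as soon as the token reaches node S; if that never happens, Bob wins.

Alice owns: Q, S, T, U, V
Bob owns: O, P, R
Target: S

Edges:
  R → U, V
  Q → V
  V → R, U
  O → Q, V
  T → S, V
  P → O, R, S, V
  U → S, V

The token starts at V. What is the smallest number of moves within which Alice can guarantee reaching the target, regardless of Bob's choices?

2

A0 = {S}
A1: add {T, U} — T (Alice) has T→S; U (Alice) has U→S.
A2: add {V} — V (Alice) has V→U.
V enters the attractor at level 2, so Alice can force the target in 2 moves from there.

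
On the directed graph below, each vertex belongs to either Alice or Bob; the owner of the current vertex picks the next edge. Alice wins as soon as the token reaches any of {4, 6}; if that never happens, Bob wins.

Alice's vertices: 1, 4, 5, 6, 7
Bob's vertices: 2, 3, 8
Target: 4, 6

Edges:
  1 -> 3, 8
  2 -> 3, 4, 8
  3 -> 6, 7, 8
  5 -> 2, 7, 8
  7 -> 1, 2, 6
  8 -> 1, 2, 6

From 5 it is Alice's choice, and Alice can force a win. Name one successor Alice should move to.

7

A0 = {4, 6}
A1: add {7} — 7 (Alice) has 7→6.
A2: add {5} — 5 (Alice) has 5→7.
A3 = A2; e.g. 1 (Alice) has no edge into A2. Fixed point.
From 5, successor 7 is in the attractor (rank 1); the other successors 2, 8 are not.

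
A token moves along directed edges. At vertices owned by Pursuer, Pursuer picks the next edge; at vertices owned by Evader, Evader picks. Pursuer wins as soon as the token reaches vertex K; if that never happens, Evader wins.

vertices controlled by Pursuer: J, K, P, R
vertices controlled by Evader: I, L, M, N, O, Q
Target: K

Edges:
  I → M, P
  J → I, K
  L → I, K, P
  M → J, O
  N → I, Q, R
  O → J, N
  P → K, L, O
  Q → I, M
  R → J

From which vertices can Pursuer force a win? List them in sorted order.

A0 = {K}
A1: add {J, P} — J (Pursuer) has J→K; P (Pursuer) has P→K.
A2: add {R} — R (Pursuer) has R→J.
A3 = A2; e.g. I (Evader) can still go to M. Fixed point.
Pursuer's winning region = {J, K, P, R}.

J, K, P, R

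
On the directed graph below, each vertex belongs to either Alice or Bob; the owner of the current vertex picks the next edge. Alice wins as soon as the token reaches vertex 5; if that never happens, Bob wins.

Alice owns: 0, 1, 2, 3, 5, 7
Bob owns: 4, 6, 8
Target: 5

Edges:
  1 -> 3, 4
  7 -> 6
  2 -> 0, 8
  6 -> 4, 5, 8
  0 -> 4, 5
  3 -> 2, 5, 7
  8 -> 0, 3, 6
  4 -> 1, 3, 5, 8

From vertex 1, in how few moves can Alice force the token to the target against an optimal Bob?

A0 = {5}
A1: add {0, 3} — 0 (Alice) has 0→5; 3 (Alice) has 3→5.
A2: add {1, 2} — 1 (Alice) has 1→3; 2 (Alice) has 2→0.
A3 = A2; e.g. 4 (Bob) can still go to 8. Fixed point.
1 enters the attractor at level 2, so Alice can force the target in 2 moves from there.

2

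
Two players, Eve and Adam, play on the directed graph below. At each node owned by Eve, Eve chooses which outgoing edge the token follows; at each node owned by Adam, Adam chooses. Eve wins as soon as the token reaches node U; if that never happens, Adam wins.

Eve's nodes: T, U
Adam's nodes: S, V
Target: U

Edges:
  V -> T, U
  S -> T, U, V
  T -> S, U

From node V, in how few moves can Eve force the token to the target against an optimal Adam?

2

A0 = {U}
A1: add {T} — T (Eve) has T→U.
A2: add {V} — V (Adam): all of {T, U} already in.
V enters the attractor at level 2, so Eve can force the target in 2 moves from there.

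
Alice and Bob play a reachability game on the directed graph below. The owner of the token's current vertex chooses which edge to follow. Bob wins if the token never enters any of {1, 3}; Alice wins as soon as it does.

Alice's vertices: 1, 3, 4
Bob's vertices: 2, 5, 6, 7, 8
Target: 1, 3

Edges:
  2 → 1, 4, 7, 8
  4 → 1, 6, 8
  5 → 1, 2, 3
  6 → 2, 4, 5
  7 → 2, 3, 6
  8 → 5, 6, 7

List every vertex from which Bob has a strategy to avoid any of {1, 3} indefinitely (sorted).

2, 5, 6, 7, 8

A0 = {1, 3}
A1: add {4} — 4 (Alice) has 4→1.
A2 = A1; e.g. 2 (Bob) can still go to 7. Fixed point.
Alice's attractor = {1, 3, 4}; Bob avoids the target exactly from the complement.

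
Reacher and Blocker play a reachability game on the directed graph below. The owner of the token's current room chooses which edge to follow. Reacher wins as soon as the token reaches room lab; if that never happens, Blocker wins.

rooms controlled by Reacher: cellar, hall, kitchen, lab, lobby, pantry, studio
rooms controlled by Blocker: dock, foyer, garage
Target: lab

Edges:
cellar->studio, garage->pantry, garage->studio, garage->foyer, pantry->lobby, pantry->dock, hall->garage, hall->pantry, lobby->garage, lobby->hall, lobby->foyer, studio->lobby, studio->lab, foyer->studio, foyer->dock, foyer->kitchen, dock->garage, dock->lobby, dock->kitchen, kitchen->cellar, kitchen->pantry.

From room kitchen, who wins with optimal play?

A0 = {lab}
A1: add {studio} — studio (Reacher) has studio→lab.
A2: add {cellar} — cellar (Reacher) has cellar→studio.
A3: add {kitchen} — kitchen (Reacher) has kitchen→cellar.
A4 = A3; e.g. garage (Blocker) can still go to pantry. Fixed point.
kitchen ∈ A3, so Reacher can force the target.

Reacher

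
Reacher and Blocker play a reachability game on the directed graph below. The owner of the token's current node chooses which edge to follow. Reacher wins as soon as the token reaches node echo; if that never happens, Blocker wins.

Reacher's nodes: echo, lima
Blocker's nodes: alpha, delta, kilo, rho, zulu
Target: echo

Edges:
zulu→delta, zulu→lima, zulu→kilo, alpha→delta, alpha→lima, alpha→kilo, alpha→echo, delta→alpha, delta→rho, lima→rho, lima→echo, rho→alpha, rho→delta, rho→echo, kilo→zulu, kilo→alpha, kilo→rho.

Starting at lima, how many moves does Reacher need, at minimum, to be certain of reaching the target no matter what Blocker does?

1

A0 = {echo}
A1: add {lima} — lima (Reacher) has lima→echo.
A2 = A1; e.g. zulu (Blocker) can still go to delta. Fixed point.
lima enters the attractor at level 1, so Reacher can force the target in 1 move from there.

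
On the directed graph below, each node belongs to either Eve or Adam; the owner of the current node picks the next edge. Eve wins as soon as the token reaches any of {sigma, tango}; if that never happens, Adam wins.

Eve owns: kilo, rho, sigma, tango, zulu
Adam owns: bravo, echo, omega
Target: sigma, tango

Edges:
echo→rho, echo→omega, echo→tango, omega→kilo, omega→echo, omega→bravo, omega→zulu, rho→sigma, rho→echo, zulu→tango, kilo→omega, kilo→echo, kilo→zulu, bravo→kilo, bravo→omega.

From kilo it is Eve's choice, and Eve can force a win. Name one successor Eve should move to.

zulu

A0 = {sigma, tango}
A1: add {rho, zulu} — rho (Eve) has rho→sigma; zulu (Eve) has zulu→tango.
A2: add {kilo} — kilo (Eve) has kilo→zulu.
A3 = A2; e.g. omega (Adam) can still go to echo. Fixed point.
From kilo, successor zulu is in the attractor (rank 1); the other successors echo, omega are not.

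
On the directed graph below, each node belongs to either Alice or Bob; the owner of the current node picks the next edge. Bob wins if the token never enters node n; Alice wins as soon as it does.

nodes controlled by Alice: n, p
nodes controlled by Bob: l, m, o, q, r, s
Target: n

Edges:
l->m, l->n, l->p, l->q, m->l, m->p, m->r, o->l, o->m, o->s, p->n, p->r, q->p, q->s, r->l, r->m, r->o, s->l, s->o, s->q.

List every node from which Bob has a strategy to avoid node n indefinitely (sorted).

l, m, o, q, r, s

A0 = {n}
A1: add {p} — p (Alice) has p→n.
A2 = A1; e.g. l (Bob) can still go to m. Fixed point.
Alice's attractor = {n, p}; Bob avoids the target exactly from the complement.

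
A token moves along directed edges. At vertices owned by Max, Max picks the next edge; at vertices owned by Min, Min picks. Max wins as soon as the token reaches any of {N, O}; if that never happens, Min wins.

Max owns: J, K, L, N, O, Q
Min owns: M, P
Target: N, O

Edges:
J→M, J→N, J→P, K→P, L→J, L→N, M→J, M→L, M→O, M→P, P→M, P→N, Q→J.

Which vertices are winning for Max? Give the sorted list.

J, L, N, O, Q

A0 = {N, O}
A1: add {J, L} — J (Max) has J→N; L (Max) has L→N.
A2: add {Q} — Q (Max) has Q→J.
A3 = A2; e.g. K (Max) has no edge into A2. Fixed point.
Max's winning region = {J, L, N, O, Q}.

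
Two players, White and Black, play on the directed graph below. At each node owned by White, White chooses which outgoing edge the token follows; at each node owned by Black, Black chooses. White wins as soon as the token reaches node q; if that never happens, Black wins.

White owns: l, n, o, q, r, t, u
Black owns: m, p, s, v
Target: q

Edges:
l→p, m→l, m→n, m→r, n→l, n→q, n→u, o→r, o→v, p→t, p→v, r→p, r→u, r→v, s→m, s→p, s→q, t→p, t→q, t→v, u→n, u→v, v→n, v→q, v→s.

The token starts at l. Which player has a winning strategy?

A0 = {q}
A1: add {n, t} — n (White) has n→q; t (White) has t→q.
A2: add {u} — u (White) has u→n.
A3: add {r} — r (White) has r→u.
A4: add {o} — o (White) has o→r.
A5 = A4; e.g. l (White) has no edge into A4. Fixed point.
l never enters the attractor, so Black can avoid the target forever.

Black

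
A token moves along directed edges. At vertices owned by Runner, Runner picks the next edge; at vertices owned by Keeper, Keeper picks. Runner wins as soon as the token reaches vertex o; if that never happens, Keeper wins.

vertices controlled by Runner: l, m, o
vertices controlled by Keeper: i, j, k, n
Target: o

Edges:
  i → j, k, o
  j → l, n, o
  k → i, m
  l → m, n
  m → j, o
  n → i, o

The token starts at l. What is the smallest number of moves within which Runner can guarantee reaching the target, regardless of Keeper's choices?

2

A0 = {o}
A1: add {m} — m (Runner) has m→o.
A2: add {l} — l (Runner) has l→m.
A3 = A2; e.g. i (Keeper) can still go to j. Fixed point.
l enters the attractor at level 2, so Runner can force the target in 2 moves from there.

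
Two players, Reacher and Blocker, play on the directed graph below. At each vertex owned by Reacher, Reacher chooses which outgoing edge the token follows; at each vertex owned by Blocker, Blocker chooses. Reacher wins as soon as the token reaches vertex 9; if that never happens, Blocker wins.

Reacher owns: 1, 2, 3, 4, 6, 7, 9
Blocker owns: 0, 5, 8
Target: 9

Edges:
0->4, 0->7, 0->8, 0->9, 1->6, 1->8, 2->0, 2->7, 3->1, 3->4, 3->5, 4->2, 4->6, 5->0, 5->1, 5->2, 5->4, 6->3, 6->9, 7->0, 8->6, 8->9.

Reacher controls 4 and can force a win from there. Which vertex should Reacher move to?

A0 = {9}
A1: add {6} — 6 (Reacher) has 6→9.
A2: add {1, 4, 8} — 1 (Reacher) has 1→6; 4 (Reacher) has 4→6; 8 (Blocker): all of {6, 9} already in.
A3: add {3} — 3 (Reacher) has 3→1.
A4 = A3; e.g. 0 (Blocker) can still go to 7. Fixed point.
From 4, successor 6 is in the attractor (rank 1); the other successor 2 is not.

6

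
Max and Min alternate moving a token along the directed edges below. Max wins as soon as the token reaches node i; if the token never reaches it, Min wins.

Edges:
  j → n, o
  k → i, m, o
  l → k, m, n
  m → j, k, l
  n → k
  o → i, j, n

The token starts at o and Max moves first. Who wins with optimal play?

Track states (vertex, player-to-move).
A0 = {(i,Max), (i,Min)}
A1: add {(k,Max), (o,Max)}.
(o,Max) ∈ A1 ⇒ Max forces the target.

Max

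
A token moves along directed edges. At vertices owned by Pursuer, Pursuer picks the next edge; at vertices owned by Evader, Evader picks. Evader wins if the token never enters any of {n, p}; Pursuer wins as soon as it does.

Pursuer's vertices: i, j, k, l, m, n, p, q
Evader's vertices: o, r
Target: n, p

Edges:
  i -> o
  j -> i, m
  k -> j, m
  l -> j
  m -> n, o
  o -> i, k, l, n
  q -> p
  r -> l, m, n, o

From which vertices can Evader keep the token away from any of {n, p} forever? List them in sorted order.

i, o, r

A0 = {n, p}
A1: add {m, q} — m (Pursuer) has m→n; q (Pursuer) has q→p.
A2: add {j, k} — j (Pursuer) has j→m; k (Pursuer) has k→m.
A3: add {l} — l (Pursuer) has l→j.
A4 = A3; e.g. i (Pursuer) has no edge into A3. Fixed point.
Pursuer's attractor = {j, k, l, m, n, p, q}; Evader avoids the target exactly from the complement.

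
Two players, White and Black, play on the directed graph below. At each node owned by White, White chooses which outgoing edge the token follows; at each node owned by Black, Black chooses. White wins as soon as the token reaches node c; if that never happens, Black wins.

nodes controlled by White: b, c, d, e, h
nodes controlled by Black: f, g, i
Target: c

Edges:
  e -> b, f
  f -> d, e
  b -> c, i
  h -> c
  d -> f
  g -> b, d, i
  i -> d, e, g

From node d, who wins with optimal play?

A0 = {c}
A1: add {b, h} — b (White) has b→c; h (White) has h→c.
A2: add {e} — e (White) has e→b.
A3 = A2; e.g. d (White) has no edge into A2. Fixed point.
d never enters the attractor, so Black can avoid the target forever.

Black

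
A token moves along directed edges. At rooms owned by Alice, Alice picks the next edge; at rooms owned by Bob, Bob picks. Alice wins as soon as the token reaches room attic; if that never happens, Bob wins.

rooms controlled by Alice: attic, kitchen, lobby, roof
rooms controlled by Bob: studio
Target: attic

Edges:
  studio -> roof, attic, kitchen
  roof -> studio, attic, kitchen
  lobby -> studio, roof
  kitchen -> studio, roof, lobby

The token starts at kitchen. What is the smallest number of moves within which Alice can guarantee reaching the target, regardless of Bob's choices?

A0 = {attic}
A1: add {roof} — roof (Alice) has roof→attic.
A2: add {kitchen, lobby} — lobby (Alice) has lobby→roof; kitchen (Alice) has kitchen→roof.
kitchen enters the attractor at level 2, so Alice can force the target in 2 moves from there.

2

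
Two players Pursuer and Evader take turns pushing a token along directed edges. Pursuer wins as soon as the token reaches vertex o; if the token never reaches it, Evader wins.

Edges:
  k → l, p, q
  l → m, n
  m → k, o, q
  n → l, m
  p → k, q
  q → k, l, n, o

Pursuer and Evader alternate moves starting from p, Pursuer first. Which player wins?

Track states (vertex, player-to-move).
A0 = {(o,Pursuer), (o,Evader)}
A1: add {(m,Pursuer), (q,Pursuer)}.
A2 = A1; e.g. (k,Pursuer) stays out. (p,Pursuer) never enters ⇒ Evader avoids the target.

Evader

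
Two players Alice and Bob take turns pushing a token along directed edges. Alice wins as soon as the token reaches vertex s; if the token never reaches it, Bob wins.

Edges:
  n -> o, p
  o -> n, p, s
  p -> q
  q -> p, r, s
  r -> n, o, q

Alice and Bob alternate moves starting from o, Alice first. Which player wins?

Track states (vertex, player-to-move).
A0 = {(s,Alice), (s,Bob)}
A1: add {(o,Alice), (q,Alice)}.
(o,Alice) ∈ A1 ⇒ Alice forces the target.

Alice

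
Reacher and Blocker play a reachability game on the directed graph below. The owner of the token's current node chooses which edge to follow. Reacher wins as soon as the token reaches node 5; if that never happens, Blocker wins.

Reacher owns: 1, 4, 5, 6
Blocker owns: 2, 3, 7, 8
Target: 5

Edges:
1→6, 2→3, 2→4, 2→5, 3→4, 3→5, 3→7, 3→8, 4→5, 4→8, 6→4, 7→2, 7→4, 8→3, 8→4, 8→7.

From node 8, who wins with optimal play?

Blocker

A0 = {5}
A1: add {4} — 4 (Reacher) has 4→5.
A2: add {6} — 6 (Reacher) has 6→4.
A3: add {1} — 1 (Reacher) has 1→6.
A4 = A3; e.g. 2 (Blocker) can still go to 3. Fixed point.
8 never enters the attractor, so Blocker can avoid the target forever.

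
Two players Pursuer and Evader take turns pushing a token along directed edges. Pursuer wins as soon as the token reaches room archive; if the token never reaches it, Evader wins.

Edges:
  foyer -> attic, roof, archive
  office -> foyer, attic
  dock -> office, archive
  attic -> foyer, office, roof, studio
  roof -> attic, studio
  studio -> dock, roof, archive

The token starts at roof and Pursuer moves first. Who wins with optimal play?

Evader

Track states (vertex, player-to-move).
A0 = {(archive,Pursuer), (archive,Evader)}
A1: add {(foyer,Pursuer), (dock,Pursuer), (studio,Pursuer)}.
A2 = A1; e.g. (foyer,Evader) stays out. (roof,Pursuer) never enters ⇒ Evader avoids the target.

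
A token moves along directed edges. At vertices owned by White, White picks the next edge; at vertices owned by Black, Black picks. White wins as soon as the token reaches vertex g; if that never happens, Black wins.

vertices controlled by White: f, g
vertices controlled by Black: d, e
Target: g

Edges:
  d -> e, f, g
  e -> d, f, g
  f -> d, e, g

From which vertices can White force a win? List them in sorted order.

A0 = {g}
A1: add {f} — f (White) has f→g.
A2 = A1; e.g. d (Black) can still go to e. Fixed point.
White's winning region = {f, g}.

f, g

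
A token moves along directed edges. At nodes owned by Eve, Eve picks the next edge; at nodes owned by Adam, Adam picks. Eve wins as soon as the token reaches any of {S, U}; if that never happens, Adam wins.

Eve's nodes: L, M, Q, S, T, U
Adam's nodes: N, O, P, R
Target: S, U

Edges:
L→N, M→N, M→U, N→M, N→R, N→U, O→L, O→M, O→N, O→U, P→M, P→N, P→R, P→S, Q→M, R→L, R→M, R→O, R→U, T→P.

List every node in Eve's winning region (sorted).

M, Q, S, U

A0 = {S, U}
A1: add {M} — M (Eve) has M→U.
A2: add {Q} — Q (Eve) has Q→M.
A3 = A2; e.g. L (Eve) has no edge into A2. Fixed point.
Eve's winning region = {M, Q, S, U}.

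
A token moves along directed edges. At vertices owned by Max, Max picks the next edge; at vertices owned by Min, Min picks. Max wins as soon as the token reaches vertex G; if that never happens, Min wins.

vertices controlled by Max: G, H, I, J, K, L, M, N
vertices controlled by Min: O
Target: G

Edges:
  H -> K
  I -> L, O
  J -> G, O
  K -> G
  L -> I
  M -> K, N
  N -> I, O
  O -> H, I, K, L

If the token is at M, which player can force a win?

A0 = {G}
A1: add {J, K} — J (Max) has J→G; K (Max) has K→G.
A2: add {H, M} — H (Max) has H→K; M (Max) has M→K.
A3 = A2; e.g. I (Max) has no edge into A2. Fixed point.
M ∈ A2, so Max can force the target.

Max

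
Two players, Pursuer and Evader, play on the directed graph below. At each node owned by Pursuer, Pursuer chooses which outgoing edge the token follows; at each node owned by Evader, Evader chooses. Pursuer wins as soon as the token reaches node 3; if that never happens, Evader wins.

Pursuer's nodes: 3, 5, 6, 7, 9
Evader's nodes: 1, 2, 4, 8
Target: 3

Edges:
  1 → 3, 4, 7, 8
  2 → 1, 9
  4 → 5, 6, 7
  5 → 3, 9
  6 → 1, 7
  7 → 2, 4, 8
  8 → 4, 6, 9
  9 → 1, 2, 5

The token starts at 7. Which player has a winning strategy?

A0 = {3}
A1: add {5} — 5 (Pursuer) has 5→3.
A2: add {9} — 9 (Pursuer) has 9→5.
A3 = A2; e.g. 1 (Evader) can still go to 4. Fixed point.
7 never enters the attractor, so Evader can avoid the target forever.

Evader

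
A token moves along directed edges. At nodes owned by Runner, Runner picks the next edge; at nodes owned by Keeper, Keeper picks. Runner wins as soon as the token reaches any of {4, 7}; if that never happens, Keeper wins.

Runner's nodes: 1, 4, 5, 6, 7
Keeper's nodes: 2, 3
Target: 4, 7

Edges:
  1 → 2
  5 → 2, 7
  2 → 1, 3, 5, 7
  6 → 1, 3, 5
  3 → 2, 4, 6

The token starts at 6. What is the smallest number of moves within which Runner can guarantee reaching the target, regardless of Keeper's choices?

A0 = {4, 7}
A1: add {5} — 5 (Runner) has 5→7.
A2: add {6} — 6 (Runner) has 6→5.
A3 = A2; e.g. 1 (Runner) has no edge into A2. Fixed point.
6 enters the attractor at level 2, so Runner can force the target in 2 moves from there.

2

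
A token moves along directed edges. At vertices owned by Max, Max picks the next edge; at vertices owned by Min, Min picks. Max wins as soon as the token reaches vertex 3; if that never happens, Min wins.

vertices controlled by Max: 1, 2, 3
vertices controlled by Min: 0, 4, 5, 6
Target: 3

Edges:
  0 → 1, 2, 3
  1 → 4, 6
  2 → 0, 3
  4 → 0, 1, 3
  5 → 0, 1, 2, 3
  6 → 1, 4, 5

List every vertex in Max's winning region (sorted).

A0 = {3}
A1: add {2} — 2 (Max) has 2→3.
A2 = A1; e.g. 0 (Min) can still go to 1. Fixed point.
Max's winning region = {2, 3}.

2, 3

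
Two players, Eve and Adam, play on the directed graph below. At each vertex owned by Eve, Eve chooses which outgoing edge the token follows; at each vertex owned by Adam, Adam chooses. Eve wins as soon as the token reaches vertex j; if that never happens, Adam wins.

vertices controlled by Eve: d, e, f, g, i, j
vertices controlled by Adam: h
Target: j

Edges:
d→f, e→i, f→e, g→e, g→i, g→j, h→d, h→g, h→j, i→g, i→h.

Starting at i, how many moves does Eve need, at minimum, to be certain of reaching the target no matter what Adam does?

A0 = {j}
A1: add {g} — g (Eve) has g→j.
A2: add {i} — i (Eve) has i→g.
i enters the attractor at level 2, so Eve can force the target in 2 moves from there.

2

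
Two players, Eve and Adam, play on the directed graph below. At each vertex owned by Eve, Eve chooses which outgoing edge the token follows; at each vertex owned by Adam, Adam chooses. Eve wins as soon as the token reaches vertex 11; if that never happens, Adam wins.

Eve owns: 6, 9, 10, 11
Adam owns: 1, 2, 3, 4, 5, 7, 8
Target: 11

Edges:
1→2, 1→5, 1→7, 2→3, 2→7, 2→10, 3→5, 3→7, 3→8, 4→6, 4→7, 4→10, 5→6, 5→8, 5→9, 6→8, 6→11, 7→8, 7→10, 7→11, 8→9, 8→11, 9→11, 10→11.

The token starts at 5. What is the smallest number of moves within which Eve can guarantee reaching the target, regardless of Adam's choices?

3

A0 = {11}
A1: add {6, 9, 10} — 6 (Eve) has 6→11; 9 (Eve) has 9→11; 10 (Eve) has 10→11.
A2: add {8} — 8 (Adam): all of {9, 11} already in.
A3: add {5, 7} — 5 (Adam): all of {6, 8, 9} already in; 7 (Adam): all of {8, 10, 11} already in.
5 enters the attractor at level 3, so Eve can force the target in 3 moves from there.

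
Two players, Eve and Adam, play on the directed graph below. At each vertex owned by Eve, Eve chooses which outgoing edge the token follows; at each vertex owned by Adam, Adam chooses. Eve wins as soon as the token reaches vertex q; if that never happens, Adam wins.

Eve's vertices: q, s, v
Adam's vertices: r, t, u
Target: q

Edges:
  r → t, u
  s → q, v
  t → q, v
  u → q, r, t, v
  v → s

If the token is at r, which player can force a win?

Adam

A0 = {q}
A1: add {s} — s (Eve) has s→q.
A2: add {v} — v (Eve) has v→s.
A3: add {t} — t (Adam): all of {q, v} already in.
A4 = A3; e.g. r (Adam) can still go to u. Fixed point.
r never enters the attractor, so Adam can avoid the target forever.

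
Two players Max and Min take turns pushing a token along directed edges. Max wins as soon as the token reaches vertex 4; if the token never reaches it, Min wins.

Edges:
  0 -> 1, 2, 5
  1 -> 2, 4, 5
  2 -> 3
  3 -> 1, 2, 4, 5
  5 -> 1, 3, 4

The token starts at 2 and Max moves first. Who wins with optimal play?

Min

Track states (vertex, player-to-move).
A0 = {(4,Max), (4,Min)}
A1: add {(1,Max), (3,Max), (5,Max)}.
A2: add {(2,Min), (5,Min)}.
A3: add {(0,Max)}.
A4 = A3; e.g. (0,Min) stays out. (2,Max) never enters ⇒ Min avoids the target.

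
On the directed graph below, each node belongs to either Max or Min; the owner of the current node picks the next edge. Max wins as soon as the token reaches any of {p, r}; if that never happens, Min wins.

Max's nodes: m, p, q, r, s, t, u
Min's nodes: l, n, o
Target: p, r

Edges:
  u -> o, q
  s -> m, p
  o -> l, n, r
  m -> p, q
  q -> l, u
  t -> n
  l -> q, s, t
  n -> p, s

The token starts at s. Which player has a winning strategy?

Max

A0 = {p, r}
A1: add {m, s} — m (Max) has m→p; s (Max) has s→p.
s ∈ A1, so Max can force the target.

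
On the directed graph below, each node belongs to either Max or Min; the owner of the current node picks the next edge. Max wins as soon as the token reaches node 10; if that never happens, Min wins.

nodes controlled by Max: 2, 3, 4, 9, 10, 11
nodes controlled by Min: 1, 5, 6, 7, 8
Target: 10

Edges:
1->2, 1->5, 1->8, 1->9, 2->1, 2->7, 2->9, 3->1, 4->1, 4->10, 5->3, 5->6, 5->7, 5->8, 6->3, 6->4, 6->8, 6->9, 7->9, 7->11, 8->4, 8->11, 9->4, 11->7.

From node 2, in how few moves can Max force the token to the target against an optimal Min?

A0 = {10}
A1: add {4} — 4 (Max) has 4→10.
A2: add {9} — 9 (Max) has 9→4.
A3: add {2} — 2 (Max) has 2→9.
A4 = A3; e.g. 1 (Min) can still go to 5. Fixed point.
2 enters the attractor at level 3, so Max can force the target in 3 moves from there.

3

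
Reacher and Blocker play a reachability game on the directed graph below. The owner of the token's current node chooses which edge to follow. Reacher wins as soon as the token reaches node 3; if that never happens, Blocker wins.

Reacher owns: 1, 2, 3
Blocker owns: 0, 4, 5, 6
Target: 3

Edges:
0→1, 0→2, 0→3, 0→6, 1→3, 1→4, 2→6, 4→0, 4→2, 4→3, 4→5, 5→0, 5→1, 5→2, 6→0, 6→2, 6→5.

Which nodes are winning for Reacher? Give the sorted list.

A0 = {3}
A1: add {1} — 1 (Reacher) has 1→3.
A2 = A1; e.g. 0 (Blocker) can still go to 2. Fixed point.
Reacher's winning region = {1, 3}.

1, 3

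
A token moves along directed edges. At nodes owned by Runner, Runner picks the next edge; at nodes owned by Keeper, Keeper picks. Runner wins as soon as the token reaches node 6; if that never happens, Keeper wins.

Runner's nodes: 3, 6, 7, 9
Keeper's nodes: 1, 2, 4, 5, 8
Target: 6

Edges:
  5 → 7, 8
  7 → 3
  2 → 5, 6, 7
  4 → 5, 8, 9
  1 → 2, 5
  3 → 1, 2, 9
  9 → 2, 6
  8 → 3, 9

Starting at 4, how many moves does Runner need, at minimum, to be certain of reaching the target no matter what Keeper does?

A0 = {6}
A1: add {9} — 9 (Runner) has 9→6.
A2: add {3} — 3 (Runner) has 3→9.
A3: add {7, 8} — 7 (Runner) has 7→3; 8 (Keeper): all of {3, 9} already in.
A4: add {5} — 5 (Keeper): all of {7, 8} already in.
A5: add {2, 4} — 2 (Keeper): all of {5, 6, 7} already in; 4 (Keeper): all of {5, 8, 9} already in.
4 enters the attractor at level 5, so Runner can force the target in 5 moves from there.

5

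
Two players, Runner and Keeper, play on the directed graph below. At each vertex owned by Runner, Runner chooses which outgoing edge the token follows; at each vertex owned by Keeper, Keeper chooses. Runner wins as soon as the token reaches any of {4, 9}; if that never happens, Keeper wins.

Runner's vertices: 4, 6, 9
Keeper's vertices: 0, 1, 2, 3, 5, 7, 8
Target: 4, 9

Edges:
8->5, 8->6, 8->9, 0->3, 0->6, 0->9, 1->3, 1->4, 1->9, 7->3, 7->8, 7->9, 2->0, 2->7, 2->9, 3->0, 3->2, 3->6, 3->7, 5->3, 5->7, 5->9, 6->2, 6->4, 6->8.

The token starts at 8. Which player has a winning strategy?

Keeper

A0 = {4, 9}
A1: add {6} — 6 (Runner) has 6→4.
A2 = A1; e.g. 0 (Keeper) can still go to 3. Fixed point.
8 never enters the attractor, so Keeper can avoid the target forever.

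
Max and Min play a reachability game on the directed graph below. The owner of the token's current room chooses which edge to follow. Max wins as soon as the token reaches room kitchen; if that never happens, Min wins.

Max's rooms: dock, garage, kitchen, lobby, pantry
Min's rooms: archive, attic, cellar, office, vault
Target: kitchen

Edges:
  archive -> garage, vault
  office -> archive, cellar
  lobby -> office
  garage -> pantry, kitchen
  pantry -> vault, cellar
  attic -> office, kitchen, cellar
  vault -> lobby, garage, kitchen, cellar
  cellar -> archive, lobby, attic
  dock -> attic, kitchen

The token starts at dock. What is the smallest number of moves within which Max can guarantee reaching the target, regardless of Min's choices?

1

A0 = {kitchen}
A1: add {dock, garage} — garage (Max) has garage→kitchen; dock (Max) has dock→kitchen.
A2 = A1; e.g. archive (Min) can still go to vault. Fixed point.
dock enters the attractor at level 1, so Max can force the target in 1 move from there.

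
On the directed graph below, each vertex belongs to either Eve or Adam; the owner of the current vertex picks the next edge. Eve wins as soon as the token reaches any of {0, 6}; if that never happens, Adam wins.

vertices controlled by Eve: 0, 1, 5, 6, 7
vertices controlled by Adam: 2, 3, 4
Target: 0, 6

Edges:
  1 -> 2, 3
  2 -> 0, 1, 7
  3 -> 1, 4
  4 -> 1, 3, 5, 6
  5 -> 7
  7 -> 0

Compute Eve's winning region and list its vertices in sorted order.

A0 = {0, 6}
A1: add {7} — 7 (Eve) has 7→0.
A2: add {5} — 5 (Eve) has 5→7.
A3 = A2; e.g. 1 (Eve) has no edge into A2. Fixed point.
Eve's winning region = {0, 5, 6, 7}.

0, 5, 6, 7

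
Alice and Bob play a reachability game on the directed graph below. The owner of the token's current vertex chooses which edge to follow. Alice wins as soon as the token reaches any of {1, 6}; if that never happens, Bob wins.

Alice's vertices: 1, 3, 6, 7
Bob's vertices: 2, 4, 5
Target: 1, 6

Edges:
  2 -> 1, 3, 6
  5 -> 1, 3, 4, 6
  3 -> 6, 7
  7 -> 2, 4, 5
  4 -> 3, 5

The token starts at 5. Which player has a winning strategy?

A0 = {1, 6}
A1: add {3} — 3 (Alice) has 3→6.
A2: add {2} — 2 (Bob): all of {1, 3, 6} already in.
A3: add {7} — 7 (Alice) has 7→2.
A4 = A3; e.g. 4 (Bob) can still go to 5. Fixed point.
5 never enters the attractor, so Bob can avoid the target forever.

Bob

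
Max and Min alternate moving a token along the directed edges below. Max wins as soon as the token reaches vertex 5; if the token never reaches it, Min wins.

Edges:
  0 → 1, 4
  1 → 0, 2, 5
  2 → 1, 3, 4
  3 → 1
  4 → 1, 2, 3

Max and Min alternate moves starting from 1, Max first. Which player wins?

Track states (vertex, player-to-move).
A0 = {(5,Max), (5,Min)}
A1: add {(1,Max)}.
(1,Max) ∈ A1 ⇒ Max forces the target.

Max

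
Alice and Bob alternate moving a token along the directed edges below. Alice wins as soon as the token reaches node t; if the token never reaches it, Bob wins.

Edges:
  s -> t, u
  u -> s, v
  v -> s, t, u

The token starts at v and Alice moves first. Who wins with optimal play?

Alice

Track states (vertex, player-to-move).
A0 = {(t,Alice), (t,Bob)}
A1: add {(s,Alice), (v,Alice)}.
(v,Alice) ∈ A1 ⇒ Alice forces the target.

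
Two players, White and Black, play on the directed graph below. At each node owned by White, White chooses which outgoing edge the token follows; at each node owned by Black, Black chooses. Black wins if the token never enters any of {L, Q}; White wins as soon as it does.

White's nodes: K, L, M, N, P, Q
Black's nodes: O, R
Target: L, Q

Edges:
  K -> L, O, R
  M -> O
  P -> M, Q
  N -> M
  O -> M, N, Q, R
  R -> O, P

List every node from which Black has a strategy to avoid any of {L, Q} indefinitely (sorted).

A0 = {L, Q}
A1: add {K, P} — K (White) has K→L; P (White) has P→Q.
A2 = A1; e.g. M (White) has no edge into A1. Fixed point.
White's attractor = {K, L, P, Q}; Black avoids the target exactly from the complement.

M, N, O, R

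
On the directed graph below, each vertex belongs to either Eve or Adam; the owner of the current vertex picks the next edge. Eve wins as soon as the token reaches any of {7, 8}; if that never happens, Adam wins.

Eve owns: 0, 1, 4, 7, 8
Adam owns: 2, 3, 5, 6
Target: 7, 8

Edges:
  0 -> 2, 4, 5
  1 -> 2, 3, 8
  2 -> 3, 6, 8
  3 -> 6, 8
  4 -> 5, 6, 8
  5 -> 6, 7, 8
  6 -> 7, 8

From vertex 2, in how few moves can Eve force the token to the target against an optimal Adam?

A0 = {7, 8}
A1: add {1, 4, 6} — 1 (Eve) has 1→8; 4 (Eve) has 4→8; 6 (Adam): all of {7, 8} already in.
A2: add {0, 3, 5} — 0 (Eve) has 0→4; 3 (Adam): all of {6, 8} already in; 5 (Adam): all of {6, 7, 8} already in.
A3: add {2} — 2 (Adam): all of {3, 6, 8} already in.
A3 = all vertices. Fixed point.
2 enters the attractor at level 3, so Eve can force the target in 3 moves from there.

3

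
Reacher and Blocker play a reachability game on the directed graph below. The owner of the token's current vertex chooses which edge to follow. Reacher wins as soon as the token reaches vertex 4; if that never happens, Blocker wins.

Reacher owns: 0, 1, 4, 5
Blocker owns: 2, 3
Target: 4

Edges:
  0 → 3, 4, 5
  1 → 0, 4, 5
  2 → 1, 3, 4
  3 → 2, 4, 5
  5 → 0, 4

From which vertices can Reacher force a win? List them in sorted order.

0, 1, 4, 5

A0 = {4}
A1: add {0, 1, 5} — 0 (Reacher) has 0→4; 1 (Reacher) has 1→4; 5 (Reacher) has 5→4.
A2 = A1; e.g. 2 (Blocker) can still go to 3. Fixed point.
Reacher's winning region = {0, 1, 4, 5}.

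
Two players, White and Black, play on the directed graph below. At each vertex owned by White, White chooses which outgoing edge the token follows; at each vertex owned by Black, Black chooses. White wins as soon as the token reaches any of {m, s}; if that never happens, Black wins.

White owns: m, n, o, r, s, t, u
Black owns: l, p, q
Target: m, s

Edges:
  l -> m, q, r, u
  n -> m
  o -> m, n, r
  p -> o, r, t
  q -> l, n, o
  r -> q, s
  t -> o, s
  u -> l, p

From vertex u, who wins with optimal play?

White

A0 = {m, s}
A1: add {n, o, r, t} — n (White) has n→m; o (White) has o→m; r (White) has r→s; t (White) has t→s.
A2: add {p} — p (Black): all of {o, r, t} already in.
A3: add {u} — u (White) has u→p.
A4 = A3; e.g. l (Black) can still go to q. Fixed point.
u ∈ A3, so White can force the target.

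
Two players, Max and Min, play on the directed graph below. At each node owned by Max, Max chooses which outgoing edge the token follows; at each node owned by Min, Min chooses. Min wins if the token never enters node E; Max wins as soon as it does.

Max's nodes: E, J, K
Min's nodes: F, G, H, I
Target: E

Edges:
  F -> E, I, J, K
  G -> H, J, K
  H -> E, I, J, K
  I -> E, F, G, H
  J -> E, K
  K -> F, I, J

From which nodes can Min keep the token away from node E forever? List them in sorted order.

A0 = {E}
A1: add {J} — J (Max) has J→E.
A2: add {K} — K (Max) has K→J.
A3 = A2; e.g. F (Min) can still go to I. Fixed point.
Max's attractor = {E, J, K}; Min avoids the target exactly from the complement.

F, G, H, I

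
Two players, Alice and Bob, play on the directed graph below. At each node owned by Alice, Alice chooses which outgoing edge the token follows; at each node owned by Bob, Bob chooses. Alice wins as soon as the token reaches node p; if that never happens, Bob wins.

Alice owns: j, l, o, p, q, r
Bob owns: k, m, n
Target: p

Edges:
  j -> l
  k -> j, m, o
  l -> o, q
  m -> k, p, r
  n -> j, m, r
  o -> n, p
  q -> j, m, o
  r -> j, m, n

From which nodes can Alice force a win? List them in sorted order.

j, l, o, p, q, r

A0 = {p}
A1: add {o} — o (Alice) has o→p.
A2: add {l, q} — l (Alice) has l→o; q (Alice) has q→o.
A3: add {j} — j (Alice) has j→l.
A4: add {r} — r (Alice) has r→j.
A5 = A4; e.g. k (Bob) can still go to m. Fixed point.
Alice's winning region = {j, l, o, p, q, r}.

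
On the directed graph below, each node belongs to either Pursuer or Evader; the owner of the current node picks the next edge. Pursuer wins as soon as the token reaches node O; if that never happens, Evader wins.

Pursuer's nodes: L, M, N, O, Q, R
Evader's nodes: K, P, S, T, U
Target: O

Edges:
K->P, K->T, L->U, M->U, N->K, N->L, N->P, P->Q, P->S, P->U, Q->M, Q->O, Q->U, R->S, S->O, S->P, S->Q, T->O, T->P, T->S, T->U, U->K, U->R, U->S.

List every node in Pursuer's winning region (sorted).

O, Q

A0 = {O}
A1: add {Q} — Q (Pursuer) has Q→O.
A2 = A1; e.g. K (Evader) can still go to P. Fixed point.
Pursuer's winning region = {O, Q}.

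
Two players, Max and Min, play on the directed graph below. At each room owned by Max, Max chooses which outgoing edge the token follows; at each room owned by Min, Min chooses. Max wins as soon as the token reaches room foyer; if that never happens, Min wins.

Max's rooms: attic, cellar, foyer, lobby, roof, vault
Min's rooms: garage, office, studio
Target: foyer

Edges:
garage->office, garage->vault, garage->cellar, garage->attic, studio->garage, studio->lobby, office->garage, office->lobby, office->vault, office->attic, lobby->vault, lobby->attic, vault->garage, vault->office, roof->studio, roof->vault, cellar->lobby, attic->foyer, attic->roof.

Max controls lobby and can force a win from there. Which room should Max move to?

attic

A0 = {foyer}
A1: add {attic} — attic (Max) has attic→foyer.
A2: add {lobby} — lobby (Max) has lobby→attic.
A3: add {cellar} — cellar (Max) has cellar→lobby.
A4 = A3; e.g. garage (Min) can still go to office. Fixed point.
From lobby, successor attic is in the attractor (rank 1); the other successor vault is not.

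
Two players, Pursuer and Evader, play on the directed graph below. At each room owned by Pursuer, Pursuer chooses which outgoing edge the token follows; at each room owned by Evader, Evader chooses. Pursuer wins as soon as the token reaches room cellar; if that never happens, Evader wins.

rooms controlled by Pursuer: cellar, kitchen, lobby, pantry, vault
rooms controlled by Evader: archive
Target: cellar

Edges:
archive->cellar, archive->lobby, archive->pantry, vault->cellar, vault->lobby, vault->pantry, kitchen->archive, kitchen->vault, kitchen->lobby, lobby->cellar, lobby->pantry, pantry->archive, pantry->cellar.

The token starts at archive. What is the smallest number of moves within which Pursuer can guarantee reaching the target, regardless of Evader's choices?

2

A0 = {cellar}
A1: add {lobby, pantry, vault} — vault (Pursuer) has vault→cellar; lobby (Pursuer) has lobby→cellar; pantry (Pursuer) has pantry→cellar.
A2: add {archive, kitchen} — archive (Evader): all of {cellar, lobby, pantry} already in; kitchen (Pursuer) has kitchen→vault.
A2 = all vertices. Fixed point.
archive enters the attractor at level 2, so Pursuer can force the target in 2 moves from there.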